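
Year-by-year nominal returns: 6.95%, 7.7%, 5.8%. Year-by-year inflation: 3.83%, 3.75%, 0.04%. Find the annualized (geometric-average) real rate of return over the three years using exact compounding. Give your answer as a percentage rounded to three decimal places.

4.184%

Nominal growth factor = 1.0695 × 1.0770 × 1.0580 = 1.21865889
Price-level growth factor = 1.0383 × 1.0375 × 1.0004 = 1.07766714
Real growth factor = 1.21865889 / 1.07766714 = 1.13083051
Annualized real rate = 1.13083051^(1/3) − 1 = 4.1836% → 4.184%.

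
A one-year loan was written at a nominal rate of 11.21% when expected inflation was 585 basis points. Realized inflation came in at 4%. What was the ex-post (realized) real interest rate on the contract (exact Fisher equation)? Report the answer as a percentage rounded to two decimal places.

6.93%

Ex-post: (1 + 0.1121)/(1 + 0.0400) − 1 = 6.9327%
So the realized real rate is 6.93%.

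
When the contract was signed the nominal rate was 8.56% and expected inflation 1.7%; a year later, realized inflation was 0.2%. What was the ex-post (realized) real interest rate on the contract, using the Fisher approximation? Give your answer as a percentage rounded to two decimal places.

8.36%

Ex-post: 8.56% − 0.2% = 8.360%
So the realized real rate is 8.36%.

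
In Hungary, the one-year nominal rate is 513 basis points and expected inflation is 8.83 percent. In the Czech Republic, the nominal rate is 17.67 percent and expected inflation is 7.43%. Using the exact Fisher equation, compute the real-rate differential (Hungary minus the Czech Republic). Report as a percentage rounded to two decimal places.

Hungary: (1 + 0.0513)/(1 + 0.0883) − 1 = -3.3998%
The Czech Republic: (1 + 0.1767)/(1 + 0.0743) − 1 = 9.5318%
Differential = -3.3998% − 9.5318% = -12.9316% → -12.93%.

-12.93%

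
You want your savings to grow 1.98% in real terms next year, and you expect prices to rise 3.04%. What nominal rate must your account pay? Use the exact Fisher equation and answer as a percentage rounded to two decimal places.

5.08%

(1 + i) = (1 + r)(1 + π) = 1.01980 × 1.03040 = 1.05080192
i = 1.05080192 − 1, so the required nominal rate is 5.08%.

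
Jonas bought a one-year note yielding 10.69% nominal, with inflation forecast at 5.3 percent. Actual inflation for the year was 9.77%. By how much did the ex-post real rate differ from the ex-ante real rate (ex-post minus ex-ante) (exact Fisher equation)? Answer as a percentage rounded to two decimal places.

-4.28%

Ex-ante: (1 + 0.1069)/(1 + 0.0530) − 1 = 5.1187%
Ex-post: (1 + 0.1069)/(1 + 0.0977) − 1 = 0.8381%
Difference (ex-post − ex-ante) = -4.2806% → -4.28%.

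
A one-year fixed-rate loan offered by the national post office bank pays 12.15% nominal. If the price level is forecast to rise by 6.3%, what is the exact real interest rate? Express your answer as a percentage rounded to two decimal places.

By the Fisher equation, 1 + r = (1 + i)/(1 + π).
1 + r = 1.12150 / 1.06300 = 1.055033
r = 1.055033 − 1 = 5.5033%, i.e. 5.50%.

5.50%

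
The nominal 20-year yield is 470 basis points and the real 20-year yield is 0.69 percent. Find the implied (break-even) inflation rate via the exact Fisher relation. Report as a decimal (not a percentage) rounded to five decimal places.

0.03983

(1 + π) = (1 + i)/(1 + r) = 1.04700 / 1.00690 = 1.0398252
Break-even inflation = 1.0398252 − 1 → 0.03983.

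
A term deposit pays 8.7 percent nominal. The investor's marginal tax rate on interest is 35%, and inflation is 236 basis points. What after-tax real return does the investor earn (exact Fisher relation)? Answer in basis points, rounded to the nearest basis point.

After-tax nominal return = 8.7% × (1 − 0.35) = 5.6550%.
1 + r = 1.05655 / 1.02360 = 1.032190
After-tax real rate = 1.032190 − 1 → 322 basis points.

322 basis points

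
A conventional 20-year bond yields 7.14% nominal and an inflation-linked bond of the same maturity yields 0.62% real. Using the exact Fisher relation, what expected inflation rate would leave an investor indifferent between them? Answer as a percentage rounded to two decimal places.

6.48%

(1 + π) = (1 + i)/(1 + r) = 1.07140 / 1.00620 = 1.064798
Break-even inflation = 1.064798 − 1 → 6.48%.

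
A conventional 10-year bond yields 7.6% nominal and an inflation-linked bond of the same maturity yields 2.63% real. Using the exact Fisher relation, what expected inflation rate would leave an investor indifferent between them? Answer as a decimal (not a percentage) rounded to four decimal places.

0.0484

(1 + π) = (1 + i)/(1 + r) = 1.07600 / 1.02630 = 1.048426
Break-even inflation = 1.048426 − 1 → 0.0484.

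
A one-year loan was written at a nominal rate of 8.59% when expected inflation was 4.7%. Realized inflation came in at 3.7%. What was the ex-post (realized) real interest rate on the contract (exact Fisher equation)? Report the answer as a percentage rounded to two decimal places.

Ex-post: (1 + 0.0859)/(1 + 0.0370) − 1 = 4.7155%
So the realized real rate is 4.72%.

4.72%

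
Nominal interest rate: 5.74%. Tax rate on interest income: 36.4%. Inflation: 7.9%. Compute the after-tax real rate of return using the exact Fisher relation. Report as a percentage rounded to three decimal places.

-3.938%

After-tax nominal return = 5.74% × (1 − 0.364) = 3.65064%.
1 + r = 1.0365064 / 1.07900 = 0.960618
After-tax real rate = 0.960618 − 1 → -3.938%.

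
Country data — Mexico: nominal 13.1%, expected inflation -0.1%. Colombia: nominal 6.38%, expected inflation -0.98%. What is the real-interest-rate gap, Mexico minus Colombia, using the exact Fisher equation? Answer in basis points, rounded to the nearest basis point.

Mexico: (1 + 0.1310)/(1 − 0.0010) − 1 = 13.2132%
Colombia: (1 + 0.0638)/(1 − 0.0098) − 1 = 7.4328%
Differential = 13.2132% − 7.4328% = 5.7804% → 578 basis points.

578 basis points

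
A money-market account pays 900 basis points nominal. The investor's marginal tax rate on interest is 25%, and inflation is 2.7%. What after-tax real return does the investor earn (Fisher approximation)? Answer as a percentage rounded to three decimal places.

4.050%

After-tax nominal return = 9% × (1 − 0.25) = 6.7500%.
r ≈ 6.7500% − 2.7% → 4.050%.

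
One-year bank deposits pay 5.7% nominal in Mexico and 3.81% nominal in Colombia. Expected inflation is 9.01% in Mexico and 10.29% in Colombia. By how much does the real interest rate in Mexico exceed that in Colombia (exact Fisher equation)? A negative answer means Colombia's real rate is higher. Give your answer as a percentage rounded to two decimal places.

Mexico: (1 + 0.0570)/(1 + 0.0901) − 1 = -3.0364%
Colombia: (1 + 0.0381)/(1 + 0.1029) − 1 = -5.8754%
Differential = -3.0364% − (-5.8754%) = 2.8390% → 2.84%.

2.84%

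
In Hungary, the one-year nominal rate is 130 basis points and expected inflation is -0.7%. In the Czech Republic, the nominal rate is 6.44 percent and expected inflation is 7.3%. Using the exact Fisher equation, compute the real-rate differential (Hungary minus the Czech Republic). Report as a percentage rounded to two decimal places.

2.82%

Hungary: (1 + 0.0130)/(1 − 0.0070) − 1 = 2.0141%
The Czech Republic: (1 + 0.0644)/(1 + 0.0730) − 1 = -0.8015%
Differential = 2.0141% − (-0.8015%) = 2.8156% → 2.82%.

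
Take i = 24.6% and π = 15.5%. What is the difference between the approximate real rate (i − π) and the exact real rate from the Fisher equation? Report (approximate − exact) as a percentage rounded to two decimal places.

1.22%

Approximate: r ≈ 24.600% − 15.500% = 9.1000%
Exact: (1 + 0.2460)/(1 + 0.1550) − 1 = 7.8788%
Error = 9.1000% − 7.8788% = 1.2212% → 1.22%.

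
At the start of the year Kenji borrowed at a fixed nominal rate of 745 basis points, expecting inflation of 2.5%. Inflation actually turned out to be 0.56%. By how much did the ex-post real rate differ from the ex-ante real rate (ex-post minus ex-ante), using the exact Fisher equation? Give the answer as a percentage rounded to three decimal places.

Ex-ante: (1 + 0.0745)/(1 + 0.0250) − 1 = 4.8293%
Ex-post: (1 + 0.0745)/(1 + 0.0056) − 1 = 6.8516%
Difference (ex-post − ex-ante) = 2.0224% → 2.022%.

2.022%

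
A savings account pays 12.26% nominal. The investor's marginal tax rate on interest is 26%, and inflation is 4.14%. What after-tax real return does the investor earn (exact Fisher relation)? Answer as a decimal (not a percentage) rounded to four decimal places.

0.0474

After-tax nominal return = 12.26% × (1 − 0.26) = 9.0724%.
1 + r = 1.090724 / 1.04140 = 1.047363
After-tax real rate = 1.047363 − 1 → 0.0474.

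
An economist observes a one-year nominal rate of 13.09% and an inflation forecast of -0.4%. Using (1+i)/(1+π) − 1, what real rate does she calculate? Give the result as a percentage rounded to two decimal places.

By the Fisher identity, 1 + r = (1 + i)/(1 + π).
1 + r = 1.13090 / 0.99600 = 1.135442
r = 1.135442 − 1 = 13.5442%, i.e. 13.54%.

13.54%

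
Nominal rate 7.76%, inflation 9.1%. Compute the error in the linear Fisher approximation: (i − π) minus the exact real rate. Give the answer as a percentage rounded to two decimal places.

-0.11%

Approximate: r ≈ 7.760% − 9.100% = -1.3400%
Exact: (1 + 0.0776)/(1 + 0.0910) − 1 = -1.2282%
Error = -1.3400% − (-1.2282%) = -0.1118% → -0.11%.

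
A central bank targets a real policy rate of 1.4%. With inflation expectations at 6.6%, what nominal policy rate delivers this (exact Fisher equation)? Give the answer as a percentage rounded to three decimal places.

8.092%

(1 + i) = (1 + r)(1 + π) = 1.01400 × 1.06600 = 1.080924
i = 1.080924 − 1, so the required nominal rate is 8.092%.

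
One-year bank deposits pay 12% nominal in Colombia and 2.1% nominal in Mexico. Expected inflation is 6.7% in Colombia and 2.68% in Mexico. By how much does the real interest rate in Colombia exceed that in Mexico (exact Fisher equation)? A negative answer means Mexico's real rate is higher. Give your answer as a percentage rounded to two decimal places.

Colombia: (1 + 0.1200)/(1 + 0.0670) − 1 = 4.9672%
Mexico: (1 + 0.0210)/(1 + 0.0268) − 1 = -0.5649%
Differential = 4.9672% − (-0.5649%) = 5.5321% → 5.53%.

5.53%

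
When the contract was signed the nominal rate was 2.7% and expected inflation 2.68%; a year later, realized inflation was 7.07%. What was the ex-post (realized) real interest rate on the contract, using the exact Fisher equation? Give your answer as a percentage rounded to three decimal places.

Ex-post: (1 + 0.0270)/(1 + 0.0707) − 1 = -4.0814%
So the realized real rate is -4.081%.

-4.081%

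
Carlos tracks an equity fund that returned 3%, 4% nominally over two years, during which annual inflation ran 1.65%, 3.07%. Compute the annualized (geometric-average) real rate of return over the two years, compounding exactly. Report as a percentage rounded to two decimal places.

Nominal growth factor = 1.0300 × 1.0400 = 1.071200000
Price-level growth factor = 1.0165 × 1.0307 = 1.047706550
Real growth factor = 1.071200000 / 1.047706550 = 1.022423693
Annualized real rate = 1.022423693^(1/2) − 1 = 1.11497% → 1.11%.

1.11%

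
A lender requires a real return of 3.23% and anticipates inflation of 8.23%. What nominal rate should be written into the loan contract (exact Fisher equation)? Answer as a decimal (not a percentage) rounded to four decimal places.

0.1173

(1 + i) = (1 + r)(1 + π) = 1.03230 × 1.08230 = 1.11725829
i = 1.11725829 − 1, so the required nominal rate is 0.1173.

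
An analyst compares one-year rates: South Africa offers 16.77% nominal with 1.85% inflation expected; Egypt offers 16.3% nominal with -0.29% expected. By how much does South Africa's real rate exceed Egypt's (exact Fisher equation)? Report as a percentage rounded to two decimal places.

South Africa: (1 + 0.1677)/(1 + 0.0185) − 1 = 14.6490%
Egypt: (1 + 0.1630)/(1 − 0.0029) − 1 = 16.6383%
Differential = 14.6490% − 16.6383% = -1.9893% → -1.99%.

-1.99%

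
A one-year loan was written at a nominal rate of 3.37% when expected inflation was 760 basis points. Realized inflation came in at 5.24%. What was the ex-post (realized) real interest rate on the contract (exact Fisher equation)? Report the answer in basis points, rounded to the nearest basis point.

Ex-post: (1 + 0.0337)/(1 + 0.0524) − 1 = -1.7769%
So the realized real rate is -178 basis points.

-178 basis points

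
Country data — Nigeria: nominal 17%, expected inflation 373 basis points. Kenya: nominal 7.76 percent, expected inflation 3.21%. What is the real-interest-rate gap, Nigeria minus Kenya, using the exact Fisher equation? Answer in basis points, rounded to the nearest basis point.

Nigeria: (1 + 0.1700)/(1 + 0.0373) − 1 = 12.7928%
Kenya: (1 + 0.0776)/(1 + 0.0321) − 1 = 4.4085%
Differential = 12.7928% − 4.4085% = 8.3843% → 838 basis points.

838 basis points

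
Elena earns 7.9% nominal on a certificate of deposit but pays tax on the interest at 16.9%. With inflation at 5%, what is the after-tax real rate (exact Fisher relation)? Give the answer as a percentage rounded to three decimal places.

After-tax nominal return = 7.9% × (1 − 0.169) = 6.5649%.
1 + r = 1.065649 / 1.05000 = 1.014904
After-tax real rate = 1.014904 − 1 → 1.490%.

1.490%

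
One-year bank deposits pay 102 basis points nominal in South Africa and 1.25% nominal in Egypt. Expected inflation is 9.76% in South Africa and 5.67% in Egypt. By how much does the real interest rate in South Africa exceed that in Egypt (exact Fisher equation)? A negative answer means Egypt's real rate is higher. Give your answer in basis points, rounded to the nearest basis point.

South Africa: (1 + 0.0102)/(1 + 0.0976) − 1 = -7.9628%
Egypt: (1 + 0.0125)/(1 + 0.0567) − 1 = -4.1828%
Differential = -7.9628% − (-4.1828%) = -3.7800% → -378 basis points.

-378 basis points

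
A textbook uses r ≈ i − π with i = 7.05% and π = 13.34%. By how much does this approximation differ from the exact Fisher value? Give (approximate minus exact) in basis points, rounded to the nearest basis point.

Approximate: r ≈ 7.050% − 13.340% = -6.2900%
Exact: (1 + 0.0705)/(1 + 0.1334) − 1 = -5.5497%
Error = -6.2900% − (-5.5497%) = -0.7403% → -74 basis points.

-74 basis points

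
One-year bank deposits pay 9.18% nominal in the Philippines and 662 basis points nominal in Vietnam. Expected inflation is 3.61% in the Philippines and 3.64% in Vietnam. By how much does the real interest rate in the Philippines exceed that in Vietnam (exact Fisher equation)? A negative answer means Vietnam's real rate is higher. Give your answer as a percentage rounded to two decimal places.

2.50%

The Philippines: (1 + 0.0918)/(1 + 0.0361) − 1 = 5.3759%
Vietnam: (1 + 0.0662)/(1 + 0.0364) − 1 = 2.8753%
Differential = 5.3759% − 2.8753% = 2.5006% → 2.50%.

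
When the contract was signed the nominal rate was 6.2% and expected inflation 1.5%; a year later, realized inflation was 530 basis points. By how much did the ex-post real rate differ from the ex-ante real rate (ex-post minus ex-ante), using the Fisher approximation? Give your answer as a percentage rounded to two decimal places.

Ex-ante: 6.2% − 1.5% = 4.700%
Ex-post: 6.2% − 5.3% = 0.900%
Difference (ex-post − ex-ante) = -3.8000% → -3.80%.

-3.80%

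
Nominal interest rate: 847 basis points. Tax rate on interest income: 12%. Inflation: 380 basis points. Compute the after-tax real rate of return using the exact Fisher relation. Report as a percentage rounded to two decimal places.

3.52%

After-tax nominal return = 8.47% × (1 − 0.12) = 7.4536%.
1 + r = 1.074536 / 1.03800 = 1.035198
After-tax real rate = 1.035198 − 1 → 3.52%.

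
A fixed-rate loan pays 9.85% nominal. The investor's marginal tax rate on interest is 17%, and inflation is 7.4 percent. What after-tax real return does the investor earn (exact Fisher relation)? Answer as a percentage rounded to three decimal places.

0.722%

After-tax nominal return = 9.85% × (1 − 0.17) = 8.1755%.
1 + r = 1.081755 / 1.07400 = 1.007221
After-tax real rate = 1.007221 − 1 → 0.722%.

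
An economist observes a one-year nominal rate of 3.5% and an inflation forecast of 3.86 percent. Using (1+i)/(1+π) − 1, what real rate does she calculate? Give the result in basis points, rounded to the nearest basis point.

By the Fisher relation, 1 + r = (1 + i)/(1 + π).
1 + r = 1.03500 / 1.03860 = 0.996534
r = 0.996534 − 1 = -0.3466%, i.e. -35 basis points.

-35 basis points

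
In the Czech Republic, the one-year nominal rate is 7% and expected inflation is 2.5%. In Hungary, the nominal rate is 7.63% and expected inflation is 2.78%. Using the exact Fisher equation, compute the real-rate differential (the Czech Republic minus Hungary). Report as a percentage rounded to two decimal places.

The Czech Republic: (1 + 0.0700)/(1 + 0.0250) − 1 = 4.3902%
Hungary: (1 + 0.0763)/(1 + 0.0278) − 1 = 4.7188%
Differential = 4.3902% − 4.7188% = -0.3286% → -0.33%.

-0.33%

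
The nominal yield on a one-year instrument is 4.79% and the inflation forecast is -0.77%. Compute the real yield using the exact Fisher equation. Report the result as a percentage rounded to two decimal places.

5.60%

By the Fisher equation, 1 + r = (1 + i)/(1 + π).
1 + r = 1.04790 / 0.99230 = 1.056031
r = 1.056031 − 1 = 5.6031%, i.e. 5.60%.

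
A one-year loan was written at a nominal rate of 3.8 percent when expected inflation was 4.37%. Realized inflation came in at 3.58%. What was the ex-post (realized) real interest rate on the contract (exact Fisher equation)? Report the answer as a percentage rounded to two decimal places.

0.21%

Ex-post: (1 + 0.0380)/(1 + 0.0358) − 1 = 0.2124%
So the realized real rate is 0.21%.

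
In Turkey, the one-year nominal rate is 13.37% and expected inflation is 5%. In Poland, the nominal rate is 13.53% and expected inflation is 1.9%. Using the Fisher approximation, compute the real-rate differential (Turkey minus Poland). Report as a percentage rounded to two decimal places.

-3.26%

Turkey: 13.37% − 5% = 8.370%
Poland: 13.53% − 1.9% = 11.630%
Differential = -3.260% → -3.26%.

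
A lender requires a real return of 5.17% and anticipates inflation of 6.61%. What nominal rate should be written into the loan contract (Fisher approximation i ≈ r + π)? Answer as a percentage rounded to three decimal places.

11.780%

i ≈ r + π = 5.17% + 6.61% = 11.780%.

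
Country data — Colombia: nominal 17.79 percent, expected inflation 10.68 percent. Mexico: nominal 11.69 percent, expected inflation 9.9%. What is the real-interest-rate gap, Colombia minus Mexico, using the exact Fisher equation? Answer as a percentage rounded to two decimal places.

Colombia: (1 + 0.1779)/(1 + 0.1068) − 1 = 6.4239%
Mexico: (1 + 0.1169)/(1 + 0.0990) − 1 = 1.6288%
Differential = 6.4239% − 1.6288% = 4.7952% → 4.80%.

4.80%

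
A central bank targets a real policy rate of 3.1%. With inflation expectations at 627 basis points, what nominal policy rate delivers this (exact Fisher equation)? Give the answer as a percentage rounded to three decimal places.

(1 + i) = (1 + r)(1 + π) = 1.03100 × 1.06270 = 1.0956437
i = 1.0956437 − 1, so the required nominal rate is 9.564%.

9.564%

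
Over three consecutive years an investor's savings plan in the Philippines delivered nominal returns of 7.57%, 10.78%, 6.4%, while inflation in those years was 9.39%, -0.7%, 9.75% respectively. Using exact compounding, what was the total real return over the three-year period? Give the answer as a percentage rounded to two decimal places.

6.36%

Nominal growth factor = 1.0757 × 1.1078 × 1.0640 = 1.267927
Price-level growth factor = 1.0939 × 0.9930 × 1.0975 = 1.192151
Real growth factor = 1.267927 / 1.192151 = 1.063562
Total real return = 1.063562 − 1 → 6.36%.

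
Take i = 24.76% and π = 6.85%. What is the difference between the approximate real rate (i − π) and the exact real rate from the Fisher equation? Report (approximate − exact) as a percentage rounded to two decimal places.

1.15%

Approximate: r ≈ 24.760% − 6.850% = 17.9100%
Exact: (1 + 0.2476)/(1 + 0.0685) − 1 = 16.7618%
Error = 17.9100% − 16.7618% = 1.1482% → 1.15%.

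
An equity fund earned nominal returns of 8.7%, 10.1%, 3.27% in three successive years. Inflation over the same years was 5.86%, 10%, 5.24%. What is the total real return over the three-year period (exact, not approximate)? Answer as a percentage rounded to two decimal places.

Nominal growth factor = 1.0870 × 1.1010 × 1.0327 = 1.235922
Price-level growth factor = 1.0586 × 1.1000 × 1.0524 = 1.225478
Real growth factor = 1.235922 / 1.225478 = 1.008523
Total real return = 1.008523 − 1 → 0.85%.

0.85%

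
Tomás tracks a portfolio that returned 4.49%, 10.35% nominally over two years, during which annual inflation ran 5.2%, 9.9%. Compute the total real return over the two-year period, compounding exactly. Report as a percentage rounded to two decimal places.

-0.27%

Nominal growth factor = 1.0449 × 1.1035 = 1.153047
Price-level growth factor = 1.0520 × 1.0990 = 1.156148
Real growth factor = 1.153047 / 1.156148 = 0.997318
Total real return = 0.997318 − 1 → -0.27%.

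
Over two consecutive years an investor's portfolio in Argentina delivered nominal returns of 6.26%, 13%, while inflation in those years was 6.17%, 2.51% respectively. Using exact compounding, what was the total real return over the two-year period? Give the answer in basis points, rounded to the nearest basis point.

Compound the nominal returns: 1.0626 × 1.1300 = 1.200738.
Compound inflation: 1.0617 × 1.0251 = 1.088349.
Deflate: 1.200738 / 1.088349 = 1.103266.
Total real return = 1.103266 − 1 → 1033 basis points.

1033 basis points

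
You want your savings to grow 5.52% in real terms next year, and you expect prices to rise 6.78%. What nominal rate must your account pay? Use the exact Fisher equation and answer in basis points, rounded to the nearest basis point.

(1 + i) = (1 + r)(1 + π) = 1.05520 × 1.06780 = 1.12674256
i = 1.12674256 − 1, so the required nominal rate is 1267 basis points.

1267 basis points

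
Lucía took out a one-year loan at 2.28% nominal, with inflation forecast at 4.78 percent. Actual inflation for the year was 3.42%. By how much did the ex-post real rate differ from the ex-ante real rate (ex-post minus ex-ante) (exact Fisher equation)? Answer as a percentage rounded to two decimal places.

1.28%

Ex-ante: (1 + 0.0228)/(1 + 0.0478) − 1 = -2.3860%
Ex-post: (1 + 0.0228)/(1 + 0.0342) − 1 = -1.1023%
Difference (ex-post − ex-ante) = 1.2837% → 1.28%.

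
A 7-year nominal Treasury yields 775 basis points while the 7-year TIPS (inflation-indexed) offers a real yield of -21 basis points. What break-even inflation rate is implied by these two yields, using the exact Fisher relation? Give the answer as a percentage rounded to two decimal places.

(1 + π) = (1 + i)/(1 + r) = 1.07750 / 0.99790 = 1.079768
Break-even inflation = 1.079768 − 1 → 7.98%.

7.98%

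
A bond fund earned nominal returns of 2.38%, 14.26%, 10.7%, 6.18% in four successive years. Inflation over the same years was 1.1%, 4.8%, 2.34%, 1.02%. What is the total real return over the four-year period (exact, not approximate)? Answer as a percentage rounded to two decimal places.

Compound the nominal returns: 1.0238 × 1.1426 × 1.1070 × 1.0618 = 1.374990.
Compound inflation: 1.0110 × 1.0480 × 1.0234 × 1.0102 = 1.095381.
Deflate: 1.374990 / 1.095381 = 1.255262.
Total real return = 1.255262 − 1 → 25.53%.

25.53%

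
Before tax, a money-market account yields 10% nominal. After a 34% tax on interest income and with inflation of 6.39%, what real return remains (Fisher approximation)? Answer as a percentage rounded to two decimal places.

After-tax nominal return = 10% × (1 − 0.34) = 6.6000%.
r ≈ 6.6000% − 6.39% → 0.21%.

0.21%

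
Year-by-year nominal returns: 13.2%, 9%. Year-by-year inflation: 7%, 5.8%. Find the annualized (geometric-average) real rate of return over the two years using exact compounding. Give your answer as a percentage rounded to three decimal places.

4.400%

Nominal growth factor = 1.1320 × 1.0900 = 1.23388000
Price-level growth factor = 1.0700 × 1.0580 = 1.13206000
Real growth factor = 1.23388000 / 1.13206000 = 1.08994223
Annualized real rate = 1.08994223^(1/2) − 1 = 4.4003% → 4.400%.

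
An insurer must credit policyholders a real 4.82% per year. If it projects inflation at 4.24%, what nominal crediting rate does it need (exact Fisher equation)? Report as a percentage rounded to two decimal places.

9.26%

(1 + i) = (1 + r)(1 + π) = 1.04820 × 1.04240 = 1.09264368
i = 1.09264368 − 1, so the required nominal rate is 9.26%.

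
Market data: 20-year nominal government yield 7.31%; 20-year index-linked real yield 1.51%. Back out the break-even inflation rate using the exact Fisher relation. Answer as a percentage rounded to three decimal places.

(1 + π) = (1 + i)/(1 + r) = 1.07310 / 1.01510 = 1.057137
Break-even inflation = 1.057137 − 1 → 5.714%.

5.714%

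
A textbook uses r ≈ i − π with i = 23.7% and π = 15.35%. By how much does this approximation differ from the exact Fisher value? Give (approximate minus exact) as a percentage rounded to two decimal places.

1.11%

Approximate: r ≈ 23.700% − 15.350% = 8.3500%
Exact: (1 + 0.2370)/(1 + 0.1535) − 1 = 7.2388%
Error = 8.3500% − 7.2388% = 1.1112% → 1.11%.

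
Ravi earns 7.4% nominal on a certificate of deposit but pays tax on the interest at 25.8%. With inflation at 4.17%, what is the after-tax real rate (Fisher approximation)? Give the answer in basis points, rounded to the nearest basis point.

132 basis points

After-tax nominal return = 7.4% × (1 − 0.258) = 5.4908%.
r ≈ 5.4908% − 4.17% → 132 basis points.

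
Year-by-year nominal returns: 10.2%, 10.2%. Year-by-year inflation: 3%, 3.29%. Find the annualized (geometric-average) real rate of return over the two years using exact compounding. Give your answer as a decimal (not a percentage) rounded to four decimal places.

0.0684

Nominal growth factor = 1.1020 × 1.1020 = 1.21440400
Price-level growth factor = 1.0300 × 1.0329 = 1.06388700
Real growth factor = 1.21440400 / 1.06388700 = 1.14147837
Annualized real rate = 1.14147837^(1/2) − 1 = 6.8400% → 0.0684.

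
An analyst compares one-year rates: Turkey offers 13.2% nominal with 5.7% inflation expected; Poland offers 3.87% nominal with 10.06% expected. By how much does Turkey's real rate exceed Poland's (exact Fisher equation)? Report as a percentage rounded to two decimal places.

Turkey: (1 + 0.1320)/(1 + 0.0570) − 1 = 7.0956%
Poland: (1 + 0.0387)/(1 + 0.1006) − 1 = -5.6242%
Differential = 7.0956% − (-5.6242%) = 12.7198% → 12.72%.

12.72%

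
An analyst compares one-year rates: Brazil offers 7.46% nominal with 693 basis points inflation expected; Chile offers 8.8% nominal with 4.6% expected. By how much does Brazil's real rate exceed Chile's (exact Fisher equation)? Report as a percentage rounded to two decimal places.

Brazil: (1 + 0.0746)/(1 + 0.0693) − 1 = 0.4957%
Chile: (1 + 0.0880)/(1 + 0.0460) − 1 = 4.0153%
Differential = 0.4957% − 4.0153% = -3.5196% → -3.52%.

-3.52%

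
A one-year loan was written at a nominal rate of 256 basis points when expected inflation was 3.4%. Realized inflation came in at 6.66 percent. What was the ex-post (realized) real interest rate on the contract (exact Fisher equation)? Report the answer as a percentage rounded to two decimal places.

Ex-post: (1 + 0.0256)/(1 + 0.0666) − 1 = -3.8440%
So the realized real rate is -3.84%.

-3.84%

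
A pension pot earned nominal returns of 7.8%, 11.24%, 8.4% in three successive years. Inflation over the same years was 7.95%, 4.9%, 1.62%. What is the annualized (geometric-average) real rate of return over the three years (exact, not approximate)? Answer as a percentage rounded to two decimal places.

Compound the nominal returns: 1.0780 × 1.1124 × 1.0840 = 1.29989724.
Compound inflation: 1.0795 × 1.0490 × 1.0162 = 1.15074031.
Deflate: 1.29989724 / 1.15074031 = 1.12961824.
Annualized real rate = 1.12961824^(1/3) − 1 = 4.1463% → 4.15%.

4.15%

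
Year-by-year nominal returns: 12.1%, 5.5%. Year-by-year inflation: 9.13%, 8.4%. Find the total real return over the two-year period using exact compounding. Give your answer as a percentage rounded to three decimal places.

-0.027%

Nominal growth factor = 1.1210 × 1.0550 = 1.182655
Price-level growth factor = 1.0913 × 1.0840 = 1.182969
Real growth factor = 1.182655 / 1.182969 = 0.999734
Total real return = 0.999734 − 1 → -0.027%.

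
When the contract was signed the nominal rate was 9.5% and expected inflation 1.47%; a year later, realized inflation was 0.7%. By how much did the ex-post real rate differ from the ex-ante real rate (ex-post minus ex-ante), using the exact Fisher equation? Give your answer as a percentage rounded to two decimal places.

0.83%

Ex-ante: (1 + 0.0950)/(1 + 0.0147) − 1 = 7.9137%
Ex-post: (1 + 0.0950)/(1 + 0.0070) − 1 = 8.7388%
Difference (ex-post − ex-ante) = 0.8252% → 0.83%.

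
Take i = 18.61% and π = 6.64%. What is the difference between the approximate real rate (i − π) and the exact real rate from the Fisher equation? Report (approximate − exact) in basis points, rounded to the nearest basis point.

Approximate: r ≈ 18.610% − 6.640% = 11.9700%
Exact: (1 + 0.1861)/(1 + 0.0664) − 1 = 11.2247%
Error = 11.9700% − 11.2247% = 0.7453% → 75 basis points.

75 basis points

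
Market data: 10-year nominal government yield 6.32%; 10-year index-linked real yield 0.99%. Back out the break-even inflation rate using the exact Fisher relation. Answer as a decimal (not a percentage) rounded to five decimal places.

0.05278

(1 + π) = (1 + i)/(1 + r) = 1.06320 / 1.00990 = 1.052778
Break-even inflation = 1.052778 − 1 → 0.05278.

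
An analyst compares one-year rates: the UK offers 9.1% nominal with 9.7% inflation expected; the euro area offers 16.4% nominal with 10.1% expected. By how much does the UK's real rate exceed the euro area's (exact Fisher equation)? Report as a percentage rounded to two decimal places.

The UK: (1 + 0.0910)/(1 + 0.0970) − 1 = -0.5469%
The euro area: (1 + 0.1640)/(1 + 0.1010) − 1 = 5.7221%
Differential = -0.5469% − 5.7221% = -6.2690% → -6.27%.

-6.27%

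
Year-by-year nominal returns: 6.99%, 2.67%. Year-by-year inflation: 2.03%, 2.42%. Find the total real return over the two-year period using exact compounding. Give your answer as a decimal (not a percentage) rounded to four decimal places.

0.0512

Compound the nominal returns: 1.0699 × 1.0267 = 1.098466.
Compound inflation: 1.0203 × 1.0242 = 1.044991.
Deflate: 1.098466 / 1.044991 = 1.051173.
Total real return = 1.051173 − 1 → 0.0512.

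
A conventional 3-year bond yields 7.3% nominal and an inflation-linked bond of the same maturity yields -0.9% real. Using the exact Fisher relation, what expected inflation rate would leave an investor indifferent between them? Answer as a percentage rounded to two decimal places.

8.27%

(1 + π) = (1 + i)/(1 + r) = 1.07300 / 0.99100 = 1.082745
Break-even inflation = 1.082745 − 1 → 8.27%.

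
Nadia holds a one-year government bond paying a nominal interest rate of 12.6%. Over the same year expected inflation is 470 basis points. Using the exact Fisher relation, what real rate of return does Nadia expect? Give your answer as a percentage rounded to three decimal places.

1 + r = 1.12600 / 1.04700 = 1.075454
r = 1.075454 − 1 = 7.5454%, i.e. 7.545%.

7.545%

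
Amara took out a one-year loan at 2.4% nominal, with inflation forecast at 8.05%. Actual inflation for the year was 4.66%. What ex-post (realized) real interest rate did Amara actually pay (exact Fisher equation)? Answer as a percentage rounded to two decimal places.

-2.16%

Ex-post: (1 + 0.0240)/(1 + 0.0466) − 1 = -2.1594%
So the realized real rate is -2.16%.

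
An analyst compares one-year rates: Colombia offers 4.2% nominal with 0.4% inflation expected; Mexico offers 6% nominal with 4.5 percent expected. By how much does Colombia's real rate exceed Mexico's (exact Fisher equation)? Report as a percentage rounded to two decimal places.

Colombia: (1 + 0.0420)/(1 + 0.0040) − 1 = 3.7849%
Mexico: (1 + 0.0600)/(1 + 0.0450) − 1 = 1.4354%
Differential = 3.7849% − 1.4354% = 2.3495% → 2.35%.

2.35%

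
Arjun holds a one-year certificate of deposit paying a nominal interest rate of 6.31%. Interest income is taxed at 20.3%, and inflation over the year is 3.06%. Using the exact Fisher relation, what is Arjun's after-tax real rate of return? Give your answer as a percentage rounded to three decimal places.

1.911%

After-tax nominal return = 6.31% × (1 − 0.203) = 5.02907%.
1 + r = 1.0502907 / 1.03060 = 1.019106
After-tax real rate = 1.019106 − 1 → 1.911%.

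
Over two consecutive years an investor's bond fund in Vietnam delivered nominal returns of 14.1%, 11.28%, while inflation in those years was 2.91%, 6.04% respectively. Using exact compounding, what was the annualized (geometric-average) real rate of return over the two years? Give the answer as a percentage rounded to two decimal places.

7.87%

Nominal growth factor = 1.1410 × 1.1128 = 1.26970480
Price-level growth factor = 1.0291 × 1.0604 = 1.09125764
Real growth factor = 1.26970480 / 1.09125764 = 1.16352432
Annualized real rate = 1.16352432^(1/2) − 1 = 7.8668% → 7.87%.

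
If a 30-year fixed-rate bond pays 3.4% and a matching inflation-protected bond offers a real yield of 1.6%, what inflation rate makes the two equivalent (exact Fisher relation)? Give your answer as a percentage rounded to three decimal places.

(1 + π) = (1 + i)/(1 + r) = 1.03400 / 1.01600 = 1.017717
Break-even inflation = 1.017717 − 1 → 1.772%.

1.772%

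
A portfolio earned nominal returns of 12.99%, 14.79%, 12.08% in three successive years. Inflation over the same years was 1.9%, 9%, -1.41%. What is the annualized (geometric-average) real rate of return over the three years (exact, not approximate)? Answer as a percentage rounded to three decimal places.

Compound the nominal returns: 1.1299 × 1.1479 × 1.1208 = 1.45369128.
Compound inflation: 1.0190 × 1.0900 × 0.9859 = 1.09504899.
Deflate: 1.45369128 / 1.09504899 = 1.32751256.
Annualized real rate = 1.32751256^(1/3) − 1 = 9.9038% → 9.904%.

9.904%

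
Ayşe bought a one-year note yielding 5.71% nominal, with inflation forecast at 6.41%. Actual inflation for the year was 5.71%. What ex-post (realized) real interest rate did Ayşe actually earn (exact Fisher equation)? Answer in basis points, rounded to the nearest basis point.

0 basis points

Ex-post: (1 + 0.0571)/(1 + 0.0571) − 1 = 0.0000%
So the realized real rate is 0 basis points.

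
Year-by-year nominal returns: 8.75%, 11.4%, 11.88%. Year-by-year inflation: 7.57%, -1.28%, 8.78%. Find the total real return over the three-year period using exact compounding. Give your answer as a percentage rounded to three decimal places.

Nominal growth factor = 1.0875 × 1.1140 × 1.1188 = 1.355398
Price-level growth factor = 1.0757 × 0.9872 × 1.0878 = 1.155169
Real growth factor = 1.355398 / 1.155169 = 1.173334
Total real return = 1.173334 − 1 → 17.333%.

17.333%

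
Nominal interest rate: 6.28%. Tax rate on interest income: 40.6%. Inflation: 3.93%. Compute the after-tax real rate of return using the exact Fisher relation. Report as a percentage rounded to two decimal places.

After-tax nominal return = 6.28% × (1 − 0.406) = 3.73032%.
1 + r = 1.0373032 / 1.03930 = 0.998079
After-tax real rate = 0.998079 − 1 → -0.19%.

-0.19%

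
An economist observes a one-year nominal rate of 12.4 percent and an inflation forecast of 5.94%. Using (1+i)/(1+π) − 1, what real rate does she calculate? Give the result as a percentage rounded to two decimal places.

6.10%

1 + r = 1.12400 / 1.05940 = 1.060978
r = 1.060978 − 1 = 6.0978%, i.e. 6.10%.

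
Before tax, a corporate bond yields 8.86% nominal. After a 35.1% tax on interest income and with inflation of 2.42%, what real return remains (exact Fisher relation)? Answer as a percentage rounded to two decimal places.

3.25%

After-tax nominal return = 8.86% × (1 − 0.351) = 5.75014%.
1 + r = 1.0575014 / 1.02420 = 1.032515
After-tax real rate = 1.032515 − 1 → 3.25%.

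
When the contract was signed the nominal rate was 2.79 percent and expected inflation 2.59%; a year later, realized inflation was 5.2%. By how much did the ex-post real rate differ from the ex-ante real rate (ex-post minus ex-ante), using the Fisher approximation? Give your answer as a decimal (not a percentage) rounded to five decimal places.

Ex-ante: 2.79% − 2.59% = 0.200%
Ex-post: 2.79% − 5.2% = -2.410%
Difference (ex-post − ex-ante) = -2.6100% → -0.02610.

-0.02610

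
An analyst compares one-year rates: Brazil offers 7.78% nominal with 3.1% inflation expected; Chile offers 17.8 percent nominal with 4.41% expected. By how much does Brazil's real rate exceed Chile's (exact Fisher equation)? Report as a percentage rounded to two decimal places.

Brazil: (1 + 0.0778)/(1 + 0.0310) − 1 = 4.5393%
Chile: (1 + 0.1780)/(1 + 0.0441) − 1 = 12.8244%
Differential = 4.5393% − 12.8244% = -8.2852% → -8.29%.

-8.29%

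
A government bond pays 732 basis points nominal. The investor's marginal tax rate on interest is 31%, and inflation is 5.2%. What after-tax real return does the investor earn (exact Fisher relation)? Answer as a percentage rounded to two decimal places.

After-tax nominal return = 7.32% × (1 − 0.31) = 5.0508%.
1 + r = 1.050508 / 1.05200 = 0.998582
After-tax real rate = 0.998582 − 1 → -0.14%.

-0.14%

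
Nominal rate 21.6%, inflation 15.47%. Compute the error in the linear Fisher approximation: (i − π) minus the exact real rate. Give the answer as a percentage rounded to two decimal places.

Approximate: r ≈ 21.600% − 15.470% = 6.1300%
Exact: (1 + 0.2160)/(1 + 0.1547) − 1 = 5.3087%
Error = 6.1300% − 5.3087% = 0.8213% → 0.82%.

0.82%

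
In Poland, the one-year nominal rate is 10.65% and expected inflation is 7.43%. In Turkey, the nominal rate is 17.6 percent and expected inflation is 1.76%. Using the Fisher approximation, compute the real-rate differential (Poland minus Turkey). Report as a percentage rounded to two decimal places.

Poland: 10.65% − 7.43% = 3.220%
Turkey: 17.6% − 1.76% = 15.840%
Differential = -12.620% → -12.62%.

-12.62%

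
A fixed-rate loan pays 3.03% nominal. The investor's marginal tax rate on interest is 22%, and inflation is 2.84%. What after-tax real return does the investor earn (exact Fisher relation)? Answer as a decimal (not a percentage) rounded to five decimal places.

After-tax nominal return = 3.03% × (1 − 0.22) = 2.3634%.
1 + r = 1.023634 / 1.02840 = 0.995366
After-tax real rate = 0.995366 − 1 → -0.00463.

-0.00463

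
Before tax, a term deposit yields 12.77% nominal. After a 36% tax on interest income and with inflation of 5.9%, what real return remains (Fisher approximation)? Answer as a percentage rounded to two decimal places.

2.27%

After-tax nominal return = 12.77% × (1 − 0.36) = 8.1728%.
r ≈ 8.1728% − 5.9% → 2.27%.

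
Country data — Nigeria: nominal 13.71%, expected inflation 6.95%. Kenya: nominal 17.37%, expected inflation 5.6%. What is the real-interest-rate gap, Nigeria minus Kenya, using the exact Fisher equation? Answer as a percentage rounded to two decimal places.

Nigeria: (1 + 0.1371)/(1 + 0.0695) − 1 = 6.3207%
Kenya: (1 + 0.1737)/(1 + 0.0560) − 1 = 11.1458%
Differential = 6.3207% − 11.1458% = -4.8251% → -4.83%.

-4.83%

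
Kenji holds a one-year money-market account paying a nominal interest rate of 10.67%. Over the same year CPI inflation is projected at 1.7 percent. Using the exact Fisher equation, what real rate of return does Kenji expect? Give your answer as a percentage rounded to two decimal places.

By the Fisher equation, 1 + r = (1 + i)/(1 + π).
1 + r = 1.10670 / 1.01700 = 1.088201
r = 1.088201 − 1 = 8.8201%, i.e. 8.82%.

8.82%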